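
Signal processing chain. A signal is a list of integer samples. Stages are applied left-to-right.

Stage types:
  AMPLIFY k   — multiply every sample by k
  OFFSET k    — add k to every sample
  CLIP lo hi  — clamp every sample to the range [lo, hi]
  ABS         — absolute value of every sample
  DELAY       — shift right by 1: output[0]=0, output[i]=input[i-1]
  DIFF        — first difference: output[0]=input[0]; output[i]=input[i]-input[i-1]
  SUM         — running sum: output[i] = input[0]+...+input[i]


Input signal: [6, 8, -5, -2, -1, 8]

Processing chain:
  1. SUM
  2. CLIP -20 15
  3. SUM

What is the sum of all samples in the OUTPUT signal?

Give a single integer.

Answer: 189

Derivation:
Input: [6, 8, -5, -2, -1, 8]
Stage 1 (SUM): sum[0..0]=6, sum[0..1]=14, sum[0..2]=9, sum[0..3]=7, sum[0..4]=6, sum[0..5]=14 -> [6, 14, 9, 7, 6, 14]
Stage 2 (CLIP -20 15): clip(6,-20,15)=6, clip(14,-20,15)=14, clip(9,-20,15)=9, clip(7,-20,15)=7, clip(6,-20,15)=6, clip(14,-20,15)=14 -> [6, 14, 9, 7, 6, 14]
Stage 3 (SUM): sum[0..0]=6, sum[0..1]=20, sum[0..2]=29, sum[0..3]=36, sum[0..4]=42, sum[0..5]=56 -> [6, 20, 29, 36, 42, 56]
Output sum: 189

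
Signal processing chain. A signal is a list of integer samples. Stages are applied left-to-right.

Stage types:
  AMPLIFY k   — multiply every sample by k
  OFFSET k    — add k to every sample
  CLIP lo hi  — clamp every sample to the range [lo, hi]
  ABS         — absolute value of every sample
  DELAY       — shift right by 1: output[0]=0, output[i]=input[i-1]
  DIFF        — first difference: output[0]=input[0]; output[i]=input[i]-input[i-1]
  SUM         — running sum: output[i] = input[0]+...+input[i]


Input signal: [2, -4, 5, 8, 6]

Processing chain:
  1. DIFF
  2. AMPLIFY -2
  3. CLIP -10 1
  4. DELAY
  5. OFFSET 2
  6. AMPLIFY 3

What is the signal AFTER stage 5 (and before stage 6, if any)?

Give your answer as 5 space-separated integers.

Input: [2, -4, 5, 8, 6]
Stage 1 (DIFF): s[0]=2, -4-2=-6, 5--4=9, 8-5=3, 6-8=-2 -> [2, -6, 9, 3, -2]
Stage 2 (AMPLIFY -2): 2*-2=-4, -6*-2=12, 9*-2=-18, 3*-2=-6, -2*-2=4 -> [-4, 12, -18, -6, 4]
Stage 3 (CLIP -10 1): clip(-4,-10,1)=-4, clip(12,-10,1)=1, clip(-18,-10,1)=-10, clip(-6,-10,1)=-6, clip(4,-10,1)=1 -> [-4, 1, -10, -6, 1]
Stage 4 (DELAY): [0, -4, 1, -10, -6] = [0, -4, 1, -10, -6] -> [0, -4, 1, -10, -6]
Stage 5 (OFFSET 2): 0+2=2, -4+2=-2, 1+2=3, -10+2=-8, -6+2=-4 -> [2, -2, 3, -8, -4]

Answer: 2 -2 3 -8 -4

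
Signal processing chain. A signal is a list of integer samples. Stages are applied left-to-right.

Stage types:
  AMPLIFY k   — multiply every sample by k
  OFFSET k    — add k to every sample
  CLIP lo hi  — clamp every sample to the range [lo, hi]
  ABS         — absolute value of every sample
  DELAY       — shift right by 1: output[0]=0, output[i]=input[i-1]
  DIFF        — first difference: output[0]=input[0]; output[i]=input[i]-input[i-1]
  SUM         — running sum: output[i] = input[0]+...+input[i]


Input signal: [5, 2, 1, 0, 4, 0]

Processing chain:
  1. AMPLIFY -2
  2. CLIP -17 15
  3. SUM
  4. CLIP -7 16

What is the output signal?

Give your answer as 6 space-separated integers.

Input: [5, 2, 1, 0, 4, 0]
Stage 1 (AMPLIFY -2): 5*-2=-10, 2*-2=-4, 1*-2=-2, 0*-2=0, 4*-2=-8, 0*-2=0 -> [-10, -4, -2, 0, -8, 0]
Stage 2 (CLIP -17 15): clip(-10,-17,15)=-10, clip(-4,-17,15)=-4, clip(-2,-17,15)=-2, clip(0,-17,15)=0, clip(-8,-17,15)=-8, clip(0,-17,15)=0 -> [-10, -4, -2, 0, -8, 0]
Stage 3 (SUM): sum[0..0]=-10, sum[0..1]=-14, sum[0..2]=-16, sum[0..3]=-16, sum[0..4]=-24, sum[0..5]=-24 -> [-10, -14, -16, -16, -24, -24]
Stage 4 (CLIP -7 16): clip(-10,-7,16)=-7, clip(-14,-7,16)=-7, clip(-16,-7,16)=-7, clip(-16,-7,16)=-7, clip(-24,-7,16)=-7, clip(-24,-7,16)=-7 -> [-7, -7, -7, -7, -7, -7]

Answer: -7 -7 -7 -7 -7 -7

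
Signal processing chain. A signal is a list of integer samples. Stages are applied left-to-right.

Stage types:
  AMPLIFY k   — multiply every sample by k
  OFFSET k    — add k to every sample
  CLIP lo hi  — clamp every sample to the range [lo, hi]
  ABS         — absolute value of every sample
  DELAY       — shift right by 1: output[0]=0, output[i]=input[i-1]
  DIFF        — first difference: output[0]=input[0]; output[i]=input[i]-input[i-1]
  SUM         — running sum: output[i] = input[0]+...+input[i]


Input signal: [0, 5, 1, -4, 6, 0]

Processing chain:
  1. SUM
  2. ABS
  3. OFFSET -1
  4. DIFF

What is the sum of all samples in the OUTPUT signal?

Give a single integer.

Input: [0, 5, 1, -4, 6, 0]
Stage 1 (SUM): sum[0..0]=0, sum[0..1]=5, sum[0..2]=6, sum[0..3]=2, sum[0..4]=8, sum[0..5]=8 -> [0, 5, 6, 2, 8, 8]
Stage 2 (ABS): |0|=0, |5|=5, |6|=6, |2|=2, |8|=8, |8|=8 -> [0, 5, 6, 2, 8, 8]
Stage 3 (OFFSET -1): 0+-1=-1, 5+-1=4, 6+-1=5, 2+-1=1, 8+-1=7, 8+-1=7 -> [-1, 4, 5, 1, 7, 7]
Stage 4 (DIFF): s[0]=-1, 4--1=5, 5-4=1, 1-5=-4, 7-1=6, 7-7=0 -> [-1, 5, 1, -4, 6, 0]
Output sum: 7

Answer: 7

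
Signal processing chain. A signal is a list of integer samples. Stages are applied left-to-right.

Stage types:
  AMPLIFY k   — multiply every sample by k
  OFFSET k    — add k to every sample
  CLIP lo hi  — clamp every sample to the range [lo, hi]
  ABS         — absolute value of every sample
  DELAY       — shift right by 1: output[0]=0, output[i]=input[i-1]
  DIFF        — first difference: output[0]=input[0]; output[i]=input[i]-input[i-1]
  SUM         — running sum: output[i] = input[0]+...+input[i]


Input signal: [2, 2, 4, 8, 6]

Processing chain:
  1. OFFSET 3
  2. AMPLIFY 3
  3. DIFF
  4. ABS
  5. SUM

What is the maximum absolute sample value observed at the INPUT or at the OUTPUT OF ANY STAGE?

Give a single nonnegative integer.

Input: [2, 2, 4, 8, 6] (max |s|=8)
Stage 1 (OFFSET 3): 2+3=5, 2+3=5, 4+3=7, 8+3=11, 6+3=9 -> [5, 5, 7, 11, 9] (max |s|=11)
Stage 2 (AMPLIFY 3): 5*3=15, 5*3=15, 7*3=21, 11*3=33, 9*3=27 -> [15, 15, 21, 33, 27] (max |s|=33)
Stage 3 (DIFF): s[0]=15, 15-15=0, 21-15=6, 33-21=12, 27-33=-6 -> [15, 0, 6, 12, -6] (max |s|=15)
Stage 4 (ABS): |15|=15, |0|=0, |6|=6, |12|=12, |-6|=6 -> [15, 0, 6, 12, 6] (max |s|=15)
Stage 5 (SUM): sum[0..0]=15, sum[0..1]=15, sum[0..2]=21, sum[0..3]=33, sum[0..4]=39 -> [15, 15, 21, 33, 39] (max |s|=39)
Overall max amplitude: 39

Answer: 39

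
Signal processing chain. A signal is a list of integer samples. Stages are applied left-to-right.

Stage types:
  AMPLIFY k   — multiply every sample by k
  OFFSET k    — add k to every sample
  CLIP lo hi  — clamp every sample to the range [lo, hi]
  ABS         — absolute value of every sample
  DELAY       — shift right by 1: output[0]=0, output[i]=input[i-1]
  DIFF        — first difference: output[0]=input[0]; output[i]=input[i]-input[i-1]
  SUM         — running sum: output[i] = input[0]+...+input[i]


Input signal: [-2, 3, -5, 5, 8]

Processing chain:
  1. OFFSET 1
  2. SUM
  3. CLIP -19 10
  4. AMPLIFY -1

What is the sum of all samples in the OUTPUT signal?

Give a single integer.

Input: [-2, 3, -5, 5, 8]
Stage 1 (OFFSET 1): -2+1=-1, 3+1=4, -5+1=-4, 5+1=6, 8+1=9 -> [-1, 4, -4, 6, 9]
Stage 2 (SUM): sum[0..0]=-1, sum[0..1]=3, sum[0..2]=-1, sum[0..3]=5, sum[0..4]=14 -> [-1, 3, -1, 5, 14]
Stage 3 (CLIP -19 10): clip(-1,-19,10)=-1, clip(3,-19,10)=3, clip(-1,-19,10)=-1, clip(5,-19,10)=5, clip(14,-19,10)=10 -> [-1, 3, -1, 5, 10]
Stage 4 (AMPLIFY -1): -1*-1=1, 3*-1=-3, -1*-1=1, 5*-1=-5, 10*-1=-10 -> [1, -3, 1, -5, -10]
Output sum: -16

Answer: -16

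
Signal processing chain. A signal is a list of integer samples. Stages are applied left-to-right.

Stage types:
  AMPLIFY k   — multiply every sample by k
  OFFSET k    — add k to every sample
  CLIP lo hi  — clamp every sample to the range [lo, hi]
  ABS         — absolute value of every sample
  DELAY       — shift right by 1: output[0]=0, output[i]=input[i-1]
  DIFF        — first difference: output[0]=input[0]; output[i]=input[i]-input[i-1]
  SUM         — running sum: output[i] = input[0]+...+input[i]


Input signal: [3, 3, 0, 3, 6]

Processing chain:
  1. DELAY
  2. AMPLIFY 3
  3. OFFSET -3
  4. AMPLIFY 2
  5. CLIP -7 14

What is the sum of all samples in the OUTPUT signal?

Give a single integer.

Input: [3, 3, 0, 3, 6]
Stage 1 (DELAY): [0, 3, 3, 0, 3] = [0, 3, 3, 0, 3] -> [0, 3, 3, 0, 3]
Stage 2 (AMPLIFY 3): 0*3=0, 3*3=9, 3*3=9, 0*3=0, 3*3=9 -> [0, 9, 9, 0, 9]
Stage 3 (OFFSET -3): 0+-3=-3, 9+-3=6, 9+-3=6, 0+-3=-3, 9+-3=6 -> [-3, 6, 6, -3, 6]
Stage 4 (AMPLIFY 2): -3*2=-6, 6*2=12, 6*2=12, -3*2=-6, 6*2=12 -> [-6, 12, 12, -6, 12]
Stage 5 (CLIP -7 14): clip(-6,-7,14)=-6, clip(12,-7,14)=12, clip(12,-7,14)=12, clip(-6,-7,14)=-6, clip(12,-7,14)=12 -> [-6, 12, 12, -6, 12]
Output sum: 24

Answer: 24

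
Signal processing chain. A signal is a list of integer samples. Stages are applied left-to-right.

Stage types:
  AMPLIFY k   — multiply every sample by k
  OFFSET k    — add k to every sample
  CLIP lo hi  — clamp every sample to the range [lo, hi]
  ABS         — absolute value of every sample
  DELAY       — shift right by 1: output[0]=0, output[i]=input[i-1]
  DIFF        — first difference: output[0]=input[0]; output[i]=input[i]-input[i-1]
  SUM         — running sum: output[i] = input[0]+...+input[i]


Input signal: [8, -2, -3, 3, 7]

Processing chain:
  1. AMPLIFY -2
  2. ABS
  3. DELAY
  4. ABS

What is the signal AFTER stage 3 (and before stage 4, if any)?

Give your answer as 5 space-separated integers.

Answer: 0 16 4 6 6

Derivation:
Input: [8, -2, -3, 3, 7]
Stage 1 (AMPLIFY -2): 8*-2=-16, -2*-2=4, -3*-2=6, 3*-2=-6, 7*-2=-14 -> [-16, 4, 6, -6, -14]
Stage 2 (ABS): |-16|=16, |4|=4, |6|=6, |-6|=6, |-14|=14 -> [16, 4, 6, 6, 14]
Stage 3 (DELAY): [0, 16, 4, 6, 6] = [0, 16, 4, 6, 6] -> [0, 16, 4, 6, 6]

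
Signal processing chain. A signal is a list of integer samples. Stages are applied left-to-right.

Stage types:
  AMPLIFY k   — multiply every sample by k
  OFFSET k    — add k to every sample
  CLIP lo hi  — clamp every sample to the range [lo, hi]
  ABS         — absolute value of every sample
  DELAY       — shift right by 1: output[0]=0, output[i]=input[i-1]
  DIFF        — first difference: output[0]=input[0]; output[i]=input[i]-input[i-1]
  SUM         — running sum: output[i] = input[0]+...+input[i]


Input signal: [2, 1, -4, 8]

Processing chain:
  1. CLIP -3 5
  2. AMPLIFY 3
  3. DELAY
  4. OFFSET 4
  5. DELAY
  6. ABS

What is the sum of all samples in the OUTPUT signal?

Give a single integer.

Input: [2, 1, -4, 8]
Stage 1 (CLIP -3 5): clip(2,-3,5)=2, clip(1,-3,5)=1, clip(-4,-3,5)=-3, clip(8,-3,5)=5 -> [2, 1, -3, 5]
Stage 2 (AMPLIFY 3): 2*3=6, 1*3=3, -3*3=-9, 5*3=15 -> [6, 3, -9, 15]
Stage 3 (DELAY): [0, 6, 3, -9] = [0, 6, 3, -9] -> [0, 6, 3, -9]
Stage 4 (OFFSET 4): 0+4=4, 6+4=10, 3+4=7, -9+4=-5 -> [4, 10, 7, -5]
Stage 5 (DELAY): [0, 4, 10, 7] = [0, 4, 10, 7] -> [0, 4, 10, 7]
Stage 6 (ABS): |0|=0, |4|=4, |10|=10, |7|=7 -> [0, 4, 10, 7]
Output sum: 21

Answer: 21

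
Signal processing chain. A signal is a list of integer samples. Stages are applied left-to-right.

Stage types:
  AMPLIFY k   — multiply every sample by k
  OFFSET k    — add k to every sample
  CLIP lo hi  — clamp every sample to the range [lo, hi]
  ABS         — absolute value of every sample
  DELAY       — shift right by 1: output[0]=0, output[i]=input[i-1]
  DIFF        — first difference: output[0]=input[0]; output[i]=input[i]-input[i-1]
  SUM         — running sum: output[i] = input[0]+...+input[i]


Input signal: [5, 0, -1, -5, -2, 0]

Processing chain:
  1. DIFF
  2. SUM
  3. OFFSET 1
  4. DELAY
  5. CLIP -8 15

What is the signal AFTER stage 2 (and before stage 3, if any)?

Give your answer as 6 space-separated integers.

Input: [5, 0, -1, -5, -2, 0]
Stage 1 (DIFF): s[0]=5, 0-5=-5, -1-0=-1, -5--1=-4, -2--5=3, 0--2=2 -> [5, -5, -1, -4, 3, 2]
Stage 2 (SUM): sum[0..0]=5, sum[0..1]=0, sum[0..2]=-1, sum[0..3]=-5, sum[0..4]=-2, sum[0..5]=0 -> [5, 0, -1, -5, -2, 0]

Answer: 5 0 -1 -5 -2 0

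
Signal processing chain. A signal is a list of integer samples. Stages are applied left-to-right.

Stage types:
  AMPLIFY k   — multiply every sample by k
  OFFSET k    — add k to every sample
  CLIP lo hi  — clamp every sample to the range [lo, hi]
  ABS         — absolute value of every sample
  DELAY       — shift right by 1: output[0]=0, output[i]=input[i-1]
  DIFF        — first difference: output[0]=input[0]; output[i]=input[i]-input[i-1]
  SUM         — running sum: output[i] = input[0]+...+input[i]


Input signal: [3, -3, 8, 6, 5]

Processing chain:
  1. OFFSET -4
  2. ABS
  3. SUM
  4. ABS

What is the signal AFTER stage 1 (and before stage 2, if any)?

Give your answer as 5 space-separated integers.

Input: [3, -3, 8, 6, 5]
Stage 1 (OFFSET -4): 3+-4=-1, -3+-4=-7, 8+-4=4, 6+-4=2, 5+-4=1 -> [-1, -7, 4, 2, 1]

Answer: -1 -7 4 2 1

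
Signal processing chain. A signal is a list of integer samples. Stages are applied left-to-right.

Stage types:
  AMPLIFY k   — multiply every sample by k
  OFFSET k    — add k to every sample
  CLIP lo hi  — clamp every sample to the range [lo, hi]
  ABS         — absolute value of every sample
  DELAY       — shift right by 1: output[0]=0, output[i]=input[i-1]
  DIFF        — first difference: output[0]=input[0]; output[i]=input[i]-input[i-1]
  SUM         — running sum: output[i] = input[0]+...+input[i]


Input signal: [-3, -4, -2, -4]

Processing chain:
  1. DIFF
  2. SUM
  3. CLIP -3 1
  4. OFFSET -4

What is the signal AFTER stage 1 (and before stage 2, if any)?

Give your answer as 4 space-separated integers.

Input: [-3, -4, -2, -4]
Stage 1 (DIFF): s[0]=-3, -4--3=-1, -2--4=2, -4--2=-2 -> [-3, -1, 2, -2]

Answer: -3 -1 2 -2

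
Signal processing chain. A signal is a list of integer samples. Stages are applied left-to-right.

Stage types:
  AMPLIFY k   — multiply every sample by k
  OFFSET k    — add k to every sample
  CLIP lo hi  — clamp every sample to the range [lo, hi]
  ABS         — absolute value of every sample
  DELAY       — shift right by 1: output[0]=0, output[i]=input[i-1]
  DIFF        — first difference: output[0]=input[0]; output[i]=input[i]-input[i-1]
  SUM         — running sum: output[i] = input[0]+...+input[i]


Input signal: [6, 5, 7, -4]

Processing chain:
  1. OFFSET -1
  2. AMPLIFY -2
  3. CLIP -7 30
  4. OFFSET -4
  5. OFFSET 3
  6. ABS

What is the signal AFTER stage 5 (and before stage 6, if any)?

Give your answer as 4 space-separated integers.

Input: [6, 5, 7, -4]
Stage 1 (OFFSET -1): 6+-1=5, 5+-1=4, 7+-1=6, -4+-1=-5 -> [5, 4, 6, -5]
Stage 2 (AMPLIFY -2): 5*-2=-10, 4*-2=-8, 6*-2=-12, -5*-2=10 -> [-10, -8, -12, 10]
Stage 3 (CLIP -7 30): clip(-10,-7,30)=-7, clip(-8,-7,30)=-7, clip(-12,-7,30)=-7, clip(10,-7,30)=10 -> [-7, -7, -7, 10]
Stage 4 (OFFSET -4): -7+-4=-11, -7+-4=-11, -7+-4=-11, 10+-4=6 -> [-11, -11, -11, 6]
Stage 5 (OFFSET 3): -11+3=-8, -11+3=-8, -11+3=-8, 6+3=9 -> [-8, -8, -8, 9]

Answer: -8 -8 -8 9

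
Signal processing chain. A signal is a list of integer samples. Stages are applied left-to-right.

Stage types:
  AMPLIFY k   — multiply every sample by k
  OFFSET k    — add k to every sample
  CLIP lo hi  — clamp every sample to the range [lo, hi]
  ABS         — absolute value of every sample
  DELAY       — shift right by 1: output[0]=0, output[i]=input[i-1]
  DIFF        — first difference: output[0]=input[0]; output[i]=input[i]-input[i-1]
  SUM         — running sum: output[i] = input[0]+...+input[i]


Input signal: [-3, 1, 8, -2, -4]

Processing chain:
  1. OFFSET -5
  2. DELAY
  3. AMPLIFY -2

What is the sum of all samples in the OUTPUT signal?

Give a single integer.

Answer: 32

Derivation:
Input: [-3, 1, 8, -2, -4]
Stage 1 (OFFSET -5): -3+-5=-8, 1+-5=-4, 8+-5=3, -2+-5=-7, -4+-5=-9 -> [-8, -4, 3, -7, -9]
Stage 2 (DELAY): [0, -8, -4, 3, -7] = [0, -8, -4, 3, -7] -> [0, -8, -4, 3, -7]
Stage 3 (AMPLIFY -2): 0*-2=0, -8*-2=16, -4*-2=8, 3*-2=-6, -7*-2=14 -> [0, 16, 8, -6, 14]
Output sum: 32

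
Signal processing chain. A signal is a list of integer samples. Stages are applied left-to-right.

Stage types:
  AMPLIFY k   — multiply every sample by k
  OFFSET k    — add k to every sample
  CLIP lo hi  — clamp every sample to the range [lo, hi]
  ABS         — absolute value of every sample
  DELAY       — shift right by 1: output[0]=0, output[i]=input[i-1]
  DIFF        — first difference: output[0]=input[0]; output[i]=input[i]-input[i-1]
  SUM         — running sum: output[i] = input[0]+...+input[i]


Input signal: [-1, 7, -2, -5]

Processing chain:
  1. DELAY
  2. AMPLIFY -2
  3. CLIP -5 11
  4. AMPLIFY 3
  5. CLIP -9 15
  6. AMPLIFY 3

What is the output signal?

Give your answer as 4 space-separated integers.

Input: [-1, 7, -2, -5]
Stage 1 (DELAY): [0, -1, 7, -2] = [0, -1, 7, -2] -> [0, -1, 7, -2]
Stage 2 (AMPLIFY -2): 0*-2=0, -1*-2=2, 7*-2=-14, -2*-2=4 -> [0, 2, -14, 4]
Stage 3 (CLIP -5 11): clip(0,-5,11)=0, clip(2,-5,11)=2, clip(-14,-5,11)=-5, clip(4,-5,11)=4 -> [0, 2, -5, 4]
Stage 4 (AMPLIFY 3): 0*3=0, 2*3=6, -5*3=-15, 4*3=12 -> [0, 6, -15, 12]
Stage 5 (CLIP -9 15): clip(0,-9,15)=0, clip(6,-9,15)=6, clip(-15,-9,15)=-9, clip(12,-9,15)=12 -> [0, 6, -9, 12]
Stage 6 (AMPLIFY 3): 0*3=0, 6*3=18, -9*3=-27, 12*3=36 -> [0, 18, -27, 36]

Answer: 0 18 -27 36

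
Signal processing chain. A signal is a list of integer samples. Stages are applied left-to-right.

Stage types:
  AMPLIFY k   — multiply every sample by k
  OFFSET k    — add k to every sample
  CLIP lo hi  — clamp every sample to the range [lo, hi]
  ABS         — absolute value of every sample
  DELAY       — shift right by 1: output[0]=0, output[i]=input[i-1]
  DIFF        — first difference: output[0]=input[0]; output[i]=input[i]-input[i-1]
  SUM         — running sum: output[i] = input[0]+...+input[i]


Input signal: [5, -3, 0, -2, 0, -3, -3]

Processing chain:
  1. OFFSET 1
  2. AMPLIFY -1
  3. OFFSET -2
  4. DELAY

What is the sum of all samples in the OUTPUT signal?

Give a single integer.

Answer: -15

Derivation:
Input: [5, -3, 0, -2, 0, -3, -3]
Stage 1 (OFFSET 1): 5+1=6, -3+1=-2, 0+1=1, -2+1=-1, 0+1=1, -3+1=-2, -3+1=-2 -> [6, -2, 1, -1, 1, -2, -2]
Stage 2 (AMPLIFY -1): 6*-1=-6, -2*-1=2, 1*-1=-1, -1*-1=1, 1*-1=-1, -2*-1=2, -2*-1=2 -> [-6, 2, -1, 1, -1, 2, 2]
Stage 3 (OFFSET -2): -6+-2=-8, 2+-2=0, -1+-2=-3, 1+-2=-1, -1+-2=-3, 2+-2=0, 2+-2=0 -> [-8, 0, -3, -1, -3, 0, 0]
Stage 4 (DELAY): [0, -8, 0, -3, -1, -3, 0] = [0, -8, 0, -3, -1, -3, 0] -> [0, -8, 0, -3, -1, -3, 0]
Output sum: -15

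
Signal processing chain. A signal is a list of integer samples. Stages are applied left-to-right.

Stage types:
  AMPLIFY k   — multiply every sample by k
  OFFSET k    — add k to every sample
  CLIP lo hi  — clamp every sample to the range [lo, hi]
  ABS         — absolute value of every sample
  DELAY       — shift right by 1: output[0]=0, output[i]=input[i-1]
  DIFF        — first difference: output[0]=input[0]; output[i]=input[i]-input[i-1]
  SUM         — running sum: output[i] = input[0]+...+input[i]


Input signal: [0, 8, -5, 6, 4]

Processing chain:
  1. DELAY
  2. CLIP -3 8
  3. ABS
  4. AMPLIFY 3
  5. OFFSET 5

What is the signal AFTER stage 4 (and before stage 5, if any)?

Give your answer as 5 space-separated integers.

Answer: 0 0 24 9 18

Derivation:
Input: [0, 8, -5, 6, 4]
Stage 1 (DELAY): [0, 0, 8, -5, 6] = [0, 0, 8, -5, 6] -> [0, 0, 8, -5, 6]
Stage 2 (CLIP -3 8): clip(0,-3,8)=0, clip(0,-3,8)=0, clip(8,-3,8)=8, clip(-5,-3,8)=-3, clip(6,-3,8)=6 -> [0, 0, 8, -3, 6]
Stage 3 (ABS): |0|=0, |0|=0, |8|=8, |-3|=3, |6|=6 -> [0, 0, 8, 3, 6]
Stage 4 (AMPLIFY 3): 0*3=0, 0*3=0, 8*3=24, 3*3=9, 6*3=18 -> [0, 0, 24, 9, 18]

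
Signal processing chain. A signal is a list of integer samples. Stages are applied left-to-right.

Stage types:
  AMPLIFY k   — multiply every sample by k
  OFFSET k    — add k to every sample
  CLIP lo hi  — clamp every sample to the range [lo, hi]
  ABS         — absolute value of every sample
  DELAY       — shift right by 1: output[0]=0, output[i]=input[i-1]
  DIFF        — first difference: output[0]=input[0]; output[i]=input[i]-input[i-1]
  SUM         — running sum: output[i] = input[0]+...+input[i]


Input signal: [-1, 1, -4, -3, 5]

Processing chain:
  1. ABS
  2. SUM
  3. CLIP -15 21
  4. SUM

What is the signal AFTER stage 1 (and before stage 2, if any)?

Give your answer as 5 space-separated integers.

Answer: 1 1 4 3 5

Derivation:
Input: [-1, 1, -4, -3, 5]
Stage 1 (ABS): |-1|=1, |1|=1, |-4|=4, |-3|=3, |5|=5 -> [1, 1, 4, 3, 5]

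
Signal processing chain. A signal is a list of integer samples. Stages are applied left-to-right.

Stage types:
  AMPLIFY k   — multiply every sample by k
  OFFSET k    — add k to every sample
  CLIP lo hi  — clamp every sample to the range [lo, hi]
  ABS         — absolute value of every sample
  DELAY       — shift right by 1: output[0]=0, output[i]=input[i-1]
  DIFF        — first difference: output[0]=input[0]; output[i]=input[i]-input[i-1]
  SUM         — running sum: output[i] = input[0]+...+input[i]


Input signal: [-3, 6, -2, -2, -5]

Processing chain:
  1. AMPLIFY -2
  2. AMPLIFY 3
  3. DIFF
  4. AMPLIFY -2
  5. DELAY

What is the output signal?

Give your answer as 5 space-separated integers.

Answer: 0 -36 108 -96 0

Derivation:
Input: [-3, 6, -2, -2, -5]
Stage 1 (AMPLIFY -2): -3*-2=6, 6*-2=-12, -2*-2=4, -2*-2=4, -5*-2=10 -> [6, -12, 4, 4, 10]
Stage 2 (AMPLIFY 3): 6*3=18, -12*3=-36, 4*3=12, 4*3=12, 10*3=30 -> [18, -36, 12, 12, 30]
Stage 3 (DIFF): s[0]=18, -36-18=-54, 12--36=48, 12-12=0, 30-12=18 -> [18, -54, 48, 0, 18]
Stage 4 (AMPLIFY -2): 18*-2=-36, -54*-2=108, 48*-2=-96, 0*-2=0, 18*-2=-36 -> [-36, 108, -96, 0, -36]
Stage 5 (DELAY): [0, -36, 108, -96, 0] = [0, -36, 108, -96, 0] -> [0, -36, 108, -96, 0]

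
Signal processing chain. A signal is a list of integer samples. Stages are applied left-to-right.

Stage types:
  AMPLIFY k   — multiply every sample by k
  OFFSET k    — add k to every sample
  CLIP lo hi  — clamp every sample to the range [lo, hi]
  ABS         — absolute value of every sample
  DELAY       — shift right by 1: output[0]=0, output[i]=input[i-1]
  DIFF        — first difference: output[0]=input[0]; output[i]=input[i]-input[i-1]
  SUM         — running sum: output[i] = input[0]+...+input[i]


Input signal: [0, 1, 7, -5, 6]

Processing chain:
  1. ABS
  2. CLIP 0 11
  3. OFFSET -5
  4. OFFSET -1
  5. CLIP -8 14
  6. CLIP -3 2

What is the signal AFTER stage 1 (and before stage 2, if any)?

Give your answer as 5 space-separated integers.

Input: [0, 1, 7, -5, 6]
Stage 1 (ABS): |0|=0, |1|=1, |7|=7, |-5|=5, |6|=6 -> [0, 1, 7, 5, 6]

Answer: 0 1 7 5 6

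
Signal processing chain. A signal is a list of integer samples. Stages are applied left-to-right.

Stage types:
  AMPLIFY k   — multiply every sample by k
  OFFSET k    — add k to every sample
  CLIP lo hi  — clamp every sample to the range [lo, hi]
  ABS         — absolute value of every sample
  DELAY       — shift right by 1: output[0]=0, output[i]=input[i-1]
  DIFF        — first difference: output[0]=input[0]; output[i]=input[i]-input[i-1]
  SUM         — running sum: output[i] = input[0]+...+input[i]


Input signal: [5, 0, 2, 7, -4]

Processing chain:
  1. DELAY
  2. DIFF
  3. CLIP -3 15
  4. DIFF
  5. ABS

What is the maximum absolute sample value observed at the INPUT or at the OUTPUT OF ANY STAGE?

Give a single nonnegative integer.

Input: [5, 0, 2, 7, -4] (max |s|=7)
Stage 1 (DELAY): [0, 5, 0, 2, 7] = [0, 5, 0, 2, 7] -> [0, 5, 0, 2, 7] (max |s|=7)
Stage 2 (DIFF): s[0]=0, 5-0=5, 0-5=-5, 2-0=2, 7-2=5 -> [0, 5, -5, 2, 5] (max |s|=5)
Stage 3 (CLIP -3 15): clip(0,-3,15)=0, clip(5,-3,15)=5, clip(-5,-3,15)=-3, clip(2,-3,15)=2, clip(5,-3,15)=5 -> [0, 5, -3, 2, 5] (max |s|=5)
Stage 4 (DIFF): s[0]=0, 5-0=5, -3-5=-8, 2--3=5, 5-2=3 -> [0, 5, -8, 5, 3] (max |s|=8)
Stage 5 (ABS): |0|=0, |5|=5, |-8|=8, |5|=5, |3|=3 -> [0, 5, 8, 5, 3] (max |s|=8)
Overall max amplitude: 8

Answer: 8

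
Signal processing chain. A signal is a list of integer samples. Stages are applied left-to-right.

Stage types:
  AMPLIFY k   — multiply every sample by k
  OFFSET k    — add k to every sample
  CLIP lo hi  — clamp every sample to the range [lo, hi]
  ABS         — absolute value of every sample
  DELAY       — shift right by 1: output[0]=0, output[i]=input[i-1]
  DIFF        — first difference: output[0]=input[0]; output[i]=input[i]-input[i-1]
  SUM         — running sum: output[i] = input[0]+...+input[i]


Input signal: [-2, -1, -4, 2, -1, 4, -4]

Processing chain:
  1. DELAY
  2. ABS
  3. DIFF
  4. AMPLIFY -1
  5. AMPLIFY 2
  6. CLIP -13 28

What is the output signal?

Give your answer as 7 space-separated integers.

Input: [-2, -1, -4, 2, -1, 4, -4]
Stage 1 (DELAY): [0, -2, -1, -4, 2, -1, 4] = [0, -2, -1, -4, 2, -1, 4] -> [0, -2, -1, -4, 2, -1, 4]
Stage 2 (ABS): |0|=0, |-2|=2, |-1|=1, |-4|=4, |2|=2, |-1|=1, |4|=4 -> [0, 2, 1, 4, 2, 1, 4]
Stage 3 (DIFF): s[0]=0, 2-0=2, 1-2=-1, 4-1=3, 2-4=-2, 1-2=-1, 4-1=3 -> [0, 2, -1, 3, -2, -1, 3]
Stage 4 (AMPLIFY -1): 0*-1=0, 2*-1=-2, -1*-1=1, 3*-1=-3, -2*-1=2, -1*-1=1, 3*-1=-3 -> [0, -2, 1, -3, 2, 1, -3]
Stage 5 (AMPLIFY 2): 0*2=0, -2*2=-4, 1*2=2, -3*2=-6, 2*2=4, 1*2=2, -3*2=-6 -> [0, -4, 2, -6, 4, 2, -6]
Stage 6 (CLIP -13 28): clip(0,-13,28)=0, clip(-4,-13,28)=-4, clip(2,-13,28)=2, clip(-6,-13,28)=-6, clip(4,-13,28)=4, clip(2,-13,28)=2, clip(-6,-13,28)=-6 -> [0, -4, 2, -6, 4, 2, -6]

Answer: 0 -4 2 -6 4 2 -6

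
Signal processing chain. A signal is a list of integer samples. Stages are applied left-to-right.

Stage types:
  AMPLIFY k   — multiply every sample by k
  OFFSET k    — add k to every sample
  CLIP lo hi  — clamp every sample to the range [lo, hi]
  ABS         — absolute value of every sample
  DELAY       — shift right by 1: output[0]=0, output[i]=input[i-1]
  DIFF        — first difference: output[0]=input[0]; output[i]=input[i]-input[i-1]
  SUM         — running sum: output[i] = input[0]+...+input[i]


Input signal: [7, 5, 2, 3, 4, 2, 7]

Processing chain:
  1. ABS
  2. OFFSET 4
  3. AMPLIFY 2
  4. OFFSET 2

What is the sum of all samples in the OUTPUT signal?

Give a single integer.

Input: [7, 5, 2, 3, 4, 2, 7]
Stage 1 (ABS): |7|=7, |5|=5, |2|=2, |3|=3, |4|=4, |2|=2, |7|=7 -> [7, 5, 2, 3, 4, 2, 7]
Stage 2 (OFFSET 4): 7+4=11, 5+4=9, 2+4=6, 3+4=7, 4+4=8, 2+4=6, 7+4=11 -> [11, 9, 6, 7, 8, 6, 11]
Stage 3 (AMPLIFY 2): 11*2=22, 9*2=18, 6*2=12, 7*2=14, 8*2=16, 6*2=12, 11*2=22 -> [22, 18, 12, 14, 16, 12, 22]
Stage 4 (OFFSET 2): 22+2=24, 18+2=20, 12+2=14, 14+2=16, 16+2=18, 12+2=14, 22+2=24 -> [24, 20, 14, 16, 18, 14, 24]
Output sum: 130

Answer: 130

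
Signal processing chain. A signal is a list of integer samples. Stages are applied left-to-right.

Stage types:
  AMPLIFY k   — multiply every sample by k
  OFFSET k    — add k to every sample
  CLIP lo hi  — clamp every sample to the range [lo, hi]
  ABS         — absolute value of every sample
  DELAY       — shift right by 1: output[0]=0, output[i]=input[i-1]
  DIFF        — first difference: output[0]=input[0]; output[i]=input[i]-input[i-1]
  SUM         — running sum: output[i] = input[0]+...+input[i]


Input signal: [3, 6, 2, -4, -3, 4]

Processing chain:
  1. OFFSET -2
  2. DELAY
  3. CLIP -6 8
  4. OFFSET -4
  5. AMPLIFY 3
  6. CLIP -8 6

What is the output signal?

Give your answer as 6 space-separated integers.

Input: [3, 6, 2, -4, -3, 4]
Stage 1 (OFFSET -2): 3+-2=1, 6+-2=4, 2+-2=0, -4+-2=-6, -3+-2=-5, 4+-2=2 -> [1, 4, 0, -6, -5, 2]
Stage 2 (DELAY): [0, 1, 4, 0, -6, -5] = [0, 1, 4, 0, -6, -5] -> [0, 1, 4, 0, -6, -5]
Stage 3 (CLIP -6 8): clip(0,-6,8)=0, clip(1,-6,8)=1, clip(4,-6,8)=4, clip(0,-6,8)=0, clip(-6,-6,8)=-6, clip(-5,-6,8)=-5 -> [0, 1, 4, 0, -6, -5]
Stage 4 (OFFSET -4): 0+-4=-4, 1+-4=-3, 4+-4=0, 0+-4=-4, -6+-4=-10, -5+-4=-9 -> [-4, -3, 0, -4, -10, -9]
Stage 5 (AMPLIFY 3): -4*3=-12, -3*3=-9, 0*3=0, -4*3=-12, -10*3=-30, -9*3=-27 -> [-12, -9, 0, -12, -30, -27]
Stage 6 (CLIP -8 6): clip(-12,-8,6)=-8, clip(-9,-8,6)=-8, clip(0,-8,6)=0, clip(-12,-8,6)=-8, clip(-30,-8,6)=-8, clip(-27,-8,6)=-8 -> [-8, -8, 0, -8, -8, -8]

Answer: -8 -8 0 -8 -8 -8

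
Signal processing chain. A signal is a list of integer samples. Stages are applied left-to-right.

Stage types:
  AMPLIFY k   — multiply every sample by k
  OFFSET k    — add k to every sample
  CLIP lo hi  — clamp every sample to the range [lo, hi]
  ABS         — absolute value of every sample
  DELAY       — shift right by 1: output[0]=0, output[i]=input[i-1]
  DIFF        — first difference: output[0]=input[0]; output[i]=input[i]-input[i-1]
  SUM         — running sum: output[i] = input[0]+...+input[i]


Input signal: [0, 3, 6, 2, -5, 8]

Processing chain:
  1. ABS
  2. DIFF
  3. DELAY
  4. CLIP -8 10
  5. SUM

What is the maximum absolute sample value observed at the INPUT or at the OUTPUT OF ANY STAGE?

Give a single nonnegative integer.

Input: [0, 3, 6, 2, -5, 8] (max |s|=8)
Stage 1 (ABS): |0|=0, |3|=3, |6|=6, |2|=2, |-5|=5, |8|=8 -> [0, 3, 6, 2, 5, 8] (max |s|=8)
Stage 2 (DIFF): s[0]=0, 3-0=3, 6-3=3, 2-6=-4, 5-2=3, 8-5=3 -> [0, 3, 3, -4, 3, 3] (max |s|=4)
Stage 3 (DELAY): [0, 0, 3, 3, -4, 3] = [0, 0, 3, 3, -4, 3] -> [0, 0, 3, 3, -4, 3] (max |s|=4)
Stage 4 (CLIP -8 10): clip(0,-8,10)=0, clip(0,-8,10)=0, clip(3,-8,10)=3, clip(3,-8,10)=3, clip(-4,-8,10)=-4, clip(3,-8,10)=3 -> [0, 0, 3, 3, -4, 3] (max |s|=4)
Stage 5 (SUM): sum[0..0]=0, sum[0..1]=0, sum[0..2]=3, sum[0..3]=6, sum[0..4]=2, sum[0..5]=5 -> [0, 0, 3, 6, 2, 5] (max |s|=6)
Overall max amplitude: 8

Answer: 8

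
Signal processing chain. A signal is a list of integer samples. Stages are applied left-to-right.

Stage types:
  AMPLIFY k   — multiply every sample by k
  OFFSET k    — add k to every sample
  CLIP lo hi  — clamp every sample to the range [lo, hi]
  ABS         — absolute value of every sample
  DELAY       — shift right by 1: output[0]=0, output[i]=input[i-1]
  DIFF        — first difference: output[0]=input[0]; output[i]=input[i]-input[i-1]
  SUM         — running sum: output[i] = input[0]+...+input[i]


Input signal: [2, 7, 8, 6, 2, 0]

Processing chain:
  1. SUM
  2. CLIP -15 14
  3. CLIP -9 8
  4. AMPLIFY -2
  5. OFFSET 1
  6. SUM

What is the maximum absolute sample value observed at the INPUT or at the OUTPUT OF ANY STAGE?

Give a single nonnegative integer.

Input: [2, 7, 8, 6, 2, 0] (max |s|=8)
Stage 1 (SUM): sum[0..0]=2, sum[0..1]=9, sum[0..2]=17, sum[0..3]=23, sum[0..4]=25, sum[0..5]=25 -> [2, 9, 17, 23, 25, 25] (max |s|=25)
Stage 2 (CLIP -15 14): clip(2,-15,14)=2, clip(9,-15,14)=9, clip(17,-15,14)=14, clip(23,-15,14)=14, clip(25,-15,14)=14, clip(25,-15,14)=14 -> [2, 9, 14, 14, 14, 14] (max |s|=14)
Stage 3 (CLIP -9 8): clip(2,-9,8)=2, clip(9,-9,8)=8, clip(14,-9,8)=8, clip(14,-9,8)=8, clip(14,-9,8)=8, clip(14,-9,8)=8 -> [2, 8, 8, 8, 8, 8] (max |s|=8)
Stage 4 (AMPLIFY -2): 2*-2=-4, 8*-2=-16, 8*-2=-16, 8*-2=-16, 8*-2=-16, 8*-2=-16 -> [-4, -16, -16, -16, -16, -16] (max |s|=16)
Stage 5 (OFFSET 1): -4+1=-3, -16+1=-15, -16+1=-15, -16+1=-15, -16+1=-15, -16+1=-15 -> [-3, -15, -15, -15, -15, -15] (max |s|=15)
Stage 6 (SUM): sum[0..0]=-3, sum[0..1]=-18, sum[0..2]=-33, sum[0..3]=-48, sum[0..4]=-63, sum[0..5]=-78 -> [-3, -18, -33, -48, -63, -78] (max |s|=78)
Overall max amplitude: 78

Answer: 78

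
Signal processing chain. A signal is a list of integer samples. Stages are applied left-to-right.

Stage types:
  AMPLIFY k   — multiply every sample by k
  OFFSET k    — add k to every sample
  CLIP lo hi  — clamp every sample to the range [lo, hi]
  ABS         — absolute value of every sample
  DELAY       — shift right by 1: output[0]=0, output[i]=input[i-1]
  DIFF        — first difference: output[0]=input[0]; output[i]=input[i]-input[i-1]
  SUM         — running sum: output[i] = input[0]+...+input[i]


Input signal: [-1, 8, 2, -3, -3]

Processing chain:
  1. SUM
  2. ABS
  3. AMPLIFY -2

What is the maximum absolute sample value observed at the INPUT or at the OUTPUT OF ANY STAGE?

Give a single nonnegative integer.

Answer: 18

Derivation:
Input: [-1, 8, 2, -3, -3] (max |s|=8)
Stage 1 (SUM): sum[0..0]=-1, sum[0..1]=7, sum[0..2]=9, sum[0..3]=6, sum[0..4]=3 -> [-1, 7, 9, 6, 3] (max |s|=9)
Stage 2 (ABS): |-1|=1, |7|=7, |9|=9, |6|=6, |3|=3 -> [1, 7, 9, 6, 3] (max |s|=9)
Stage 3 (AMPLIFY -2): 1*-2=-2, 7*-2=-14, 9*-2=-18, 6*-2=-12, 3*-2=-6 -> [-2, -14, -18, -12, -6] (max |s|=18)
Overall max amplitude: 18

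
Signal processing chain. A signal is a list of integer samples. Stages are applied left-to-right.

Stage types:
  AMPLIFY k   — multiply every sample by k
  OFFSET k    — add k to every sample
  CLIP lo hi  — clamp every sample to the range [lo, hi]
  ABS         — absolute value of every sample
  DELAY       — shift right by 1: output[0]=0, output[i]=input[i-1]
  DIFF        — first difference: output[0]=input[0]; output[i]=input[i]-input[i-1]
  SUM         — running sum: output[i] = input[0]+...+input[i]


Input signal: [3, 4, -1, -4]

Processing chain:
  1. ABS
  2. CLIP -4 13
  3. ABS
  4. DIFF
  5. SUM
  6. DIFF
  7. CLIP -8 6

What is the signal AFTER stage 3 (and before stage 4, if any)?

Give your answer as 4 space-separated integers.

Answer: 3 4 1 4

Derivation:
Input: [3, 4, -1, -4]
Stage 1 (ABS): |3|=3, |4|=4, |-1|=1, |-4|=4 -> [3, 4, 1, 4]
Stage 2 (CLIP -4 13): clip(3,-4,13)=3, clip(4,-4,13)=4, clip(1,-4,13)=1, clip(4,-4,13)=4 -> [3, 4, 1, 4]
Stage 3 (ABS): |3|=3, |4|=4, |1|=1, |4|=4 -> [3, 4, 1, 4]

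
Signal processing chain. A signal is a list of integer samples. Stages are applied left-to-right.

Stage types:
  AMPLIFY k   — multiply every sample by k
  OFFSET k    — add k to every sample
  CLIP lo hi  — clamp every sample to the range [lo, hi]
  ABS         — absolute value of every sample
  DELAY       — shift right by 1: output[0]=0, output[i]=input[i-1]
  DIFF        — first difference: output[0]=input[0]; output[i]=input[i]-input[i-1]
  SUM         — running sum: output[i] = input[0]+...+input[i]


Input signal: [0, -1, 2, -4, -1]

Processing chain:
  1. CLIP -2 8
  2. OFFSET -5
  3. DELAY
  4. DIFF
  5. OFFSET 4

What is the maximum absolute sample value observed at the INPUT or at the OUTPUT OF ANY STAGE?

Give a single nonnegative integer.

Input: [0, -1, 2, -4, -1] (max |s|=4)
Stage 1 (CLIP -2 8): clip(0,-2,8)=0, clip(-1,-2,8)=-1, clip(2,-2,8)=2, clip(-4,-2,8)=-2, clip(-1,-2,8)=-1 -> [0, -1, 2, -2, -1] (max |s|=2)
Stage 2 (OFFSET -5): 0+-5=-5, -1+-5=-6, 2+-5=-3, -2+-5=-7, -1+-5=-6 -> [-5, -6, -3, -7, -6] (max |s|=7)
Stage 3 (DELAY): [0, -5, -6, -3, -7] = [0, -5, -6, -3, -7] -> [0, -5, -6, -3, -7] (max |s|=7)
Stage 4 (DIFF): s[0]=0, -5-0=-5, -6--5=-1, -3--6=3, -7--3=-4 -> [0, -5, -1, 3, -4] (max |s|=5)
Stage 5 (OFFSET 4): 0+4=4, -5+4=-1, -1+4=3, 3+4=7, -4+4=0 -> [4, -1, 3, 7, 0] (max |s|=7)
Overall max amplitude: 7

Answer: 7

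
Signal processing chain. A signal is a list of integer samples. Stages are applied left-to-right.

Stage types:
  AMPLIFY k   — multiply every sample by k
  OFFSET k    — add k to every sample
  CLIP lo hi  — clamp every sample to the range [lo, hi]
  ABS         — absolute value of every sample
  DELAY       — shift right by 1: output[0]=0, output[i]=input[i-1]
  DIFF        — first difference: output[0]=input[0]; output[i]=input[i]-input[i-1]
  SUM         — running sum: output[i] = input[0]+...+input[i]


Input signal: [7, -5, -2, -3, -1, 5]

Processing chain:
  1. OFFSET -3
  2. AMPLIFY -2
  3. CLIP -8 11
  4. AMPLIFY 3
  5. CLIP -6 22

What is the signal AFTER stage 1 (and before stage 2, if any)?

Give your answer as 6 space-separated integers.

Input: [7, -5, -2, -3, -1, 5]
Stage 1 (OFFSET -3): 7+-3=4, -5+-3=-8, -2+-3=-5, -3+-3=-6, -1+-3=-4, 5+-3=2 -> [4, -8, -5, -6, -4, 2]

Answer: 4 -8 -5 -6 -4 2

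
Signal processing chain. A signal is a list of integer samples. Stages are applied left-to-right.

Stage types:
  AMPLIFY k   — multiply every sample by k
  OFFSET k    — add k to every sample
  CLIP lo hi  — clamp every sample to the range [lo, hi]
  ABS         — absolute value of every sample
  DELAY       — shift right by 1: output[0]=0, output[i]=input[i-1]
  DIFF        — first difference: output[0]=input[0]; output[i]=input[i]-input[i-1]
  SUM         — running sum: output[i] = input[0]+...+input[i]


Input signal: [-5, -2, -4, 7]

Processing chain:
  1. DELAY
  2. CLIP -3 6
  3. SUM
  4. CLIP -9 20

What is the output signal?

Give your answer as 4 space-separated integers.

Answer: 0 -3 -5 -8

Derivation:
Input: [-5, -2, -4, 7]
Stage 1 (DELAY): [0, -5, -2, -4] = [0, -5, -2, -4] -> [0, -5, -2, -4]
Stage 2 (CLIP -3 6): clip(0,-3,6)=0, clip(-5,-3,6)=-3, clip(-2,-3,6)=-2, clip(-4,-3,6)=-3 -> [0, -3, -2, -3]
Stage 3 (SUM): sum[0..0]=0, sum[0..1]=-3, sum[0..2]=-5, sum[0..3]=-8 -> [0, -3, -5, -8]
Stage 4 (CLIP -9 20): clip(0,-9,20)=0, clip(-3,-9,20)=-3, clip(-5,-9,20)=-5, clip(-8,-9,20)=-8 -> [0, -3, -5, -8]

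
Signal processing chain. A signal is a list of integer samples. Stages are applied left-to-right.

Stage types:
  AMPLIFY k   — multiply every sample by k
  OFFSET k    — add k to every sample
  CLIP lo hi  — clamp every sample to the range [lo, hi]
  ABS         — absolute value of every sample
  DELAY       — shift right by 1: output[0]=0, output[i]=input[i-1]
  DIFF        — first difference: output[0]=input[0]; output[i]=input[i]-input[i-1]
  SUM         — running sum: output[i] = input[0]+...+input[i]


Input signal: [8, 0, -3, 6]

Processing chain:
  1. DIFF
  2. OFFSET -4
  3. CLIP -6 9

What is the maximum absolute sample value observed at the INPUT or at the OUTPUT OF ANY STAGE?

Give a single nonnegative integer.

Input: [8, 0, -3, 6] (max |s|=8)
Stage 1 (DIFF): s[0]=8, 0-8=-8, -3-0=-3, 6--3=9 -> [8, -8, -3, 9] (max |s|=9)
Stage 2 (OFFSET -4): 8+-4=4, -8+-4=-12, -3+-4=-7, 9+-4=5 -> [4, -12, -7, 5] (max |s|=12)
Stage 3 (CLIP -6 9): clip(4,-6,9)=4, clip(-12,-6,9)=-6, clip(-7,-6,9)=-6, clip(5,-6,9)=5 -> [4, -6, -6, 5] (max |s|=6)
Overall max amplitude: 12

Answer: 12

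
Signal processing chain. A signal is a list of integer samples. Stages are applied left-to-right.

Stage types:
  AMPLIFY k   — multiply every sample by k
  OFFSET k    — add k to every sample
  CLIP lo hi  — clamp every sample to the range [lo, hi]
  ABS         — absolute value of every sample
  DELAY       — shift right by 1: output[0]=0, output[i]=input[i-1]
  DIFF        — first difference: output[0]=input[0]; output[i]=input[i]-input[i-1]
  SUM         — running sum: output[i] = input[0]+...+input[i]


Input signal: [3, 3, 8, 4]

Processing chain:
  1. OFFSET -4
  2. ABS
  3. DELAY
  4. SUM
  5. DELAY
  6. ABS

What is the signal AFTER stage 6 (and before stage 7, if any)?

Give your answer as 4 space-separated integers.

Answer: 0 0 1 2

Derivation:
Input: [3, 3, 8, 4]
Stage 1 (OFFSET -4): 3+-4=-1, 3+-4=-1, 8+-4=4, 4+-4=0 -> [-1, -1, 4, 0]
Stage 2 (ABS): |-1|=1, |-1|=1, |4|=4, |0|=0 -> [1, 1, 4, 0]
Stage 3 (DELAY): [0, 1, 1, 4] = [0, 1, 1, 4] -> [0, 1, 1, 4]
Stage 4 (SUM): sum[0..0]=0, sum[0..1]=1, sum[0..2]=2, sum[0..3]=6 -> [0, 1, 2, 6]
Stage 5 (DELAY): [0, 0, 1, 2] = [0, 0, 1, 2] -> [0, 0, 1, 2]
Stage 6 (ABS): |0|=0, |0|=0, |1|=1, |2|=2 -> [0, 0, 1, 2]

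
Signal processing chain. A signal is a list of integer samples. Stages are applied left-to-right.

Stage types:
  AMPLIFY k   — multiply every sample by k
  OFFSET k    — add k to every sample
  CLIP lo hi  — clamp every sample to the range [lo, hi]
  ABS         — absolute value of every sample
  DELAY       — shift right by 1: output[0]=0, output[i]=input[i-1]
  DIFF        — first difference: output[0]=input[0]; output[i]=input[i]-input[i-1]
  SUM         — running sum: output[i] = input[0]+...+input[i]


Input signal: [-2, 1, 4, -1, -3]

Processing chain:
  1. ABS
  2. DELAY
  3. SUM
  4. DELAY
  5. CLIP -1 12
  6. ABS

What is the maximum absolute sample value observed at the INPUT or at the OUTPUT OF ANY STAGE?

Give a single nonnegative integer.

Answer: 8

Derivation:
Input: [-2, 1, 4, -1, -3] (max |s|=4)
Stage 1 (ABS): |-2|=2, |1|=1, |4|=4, |-1|=1, |-3|=3 -> [2, 1, 4, 1, 3] (max |s|=4)
Stage 2 (DELAY): [0, 2, 1, 4, 1] = [0, 2, 1, 4, 1] -> [0, 2, 1, 4, 1] (max |s|=4)
Stage 3 (SUM): sum[0..0]=0, sum[0..1]=2, sum[0..2]=3, sum[0..3]=7, sum[0..4]=8 -> [0, 2, 3, 7, 8] (max |s|=8)
Stage 4 (DELAY): [0, 0, 2, 3, 7] = [0, 0, 2, 3, 7] -> [0, 0, 2, 3, 7] (max |s|=7)
Stage 5 (CLIP -1 12): clip(0,-1,12)=0, clip(0,-1,12)=0, clip(2,-1,12)=2, clip(3,-1,12)=3, clip(7,-1,12)=7 -> [0, 0, 2, 3, 7] (max |s|=7)
Stage 6 (ABS): |0|=0, |0|=0, |2|=2, |3|=3, |7|=7 -> [0, 0, 2, 3, 7] (max |s|=7)
Overall max amplitude: 8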